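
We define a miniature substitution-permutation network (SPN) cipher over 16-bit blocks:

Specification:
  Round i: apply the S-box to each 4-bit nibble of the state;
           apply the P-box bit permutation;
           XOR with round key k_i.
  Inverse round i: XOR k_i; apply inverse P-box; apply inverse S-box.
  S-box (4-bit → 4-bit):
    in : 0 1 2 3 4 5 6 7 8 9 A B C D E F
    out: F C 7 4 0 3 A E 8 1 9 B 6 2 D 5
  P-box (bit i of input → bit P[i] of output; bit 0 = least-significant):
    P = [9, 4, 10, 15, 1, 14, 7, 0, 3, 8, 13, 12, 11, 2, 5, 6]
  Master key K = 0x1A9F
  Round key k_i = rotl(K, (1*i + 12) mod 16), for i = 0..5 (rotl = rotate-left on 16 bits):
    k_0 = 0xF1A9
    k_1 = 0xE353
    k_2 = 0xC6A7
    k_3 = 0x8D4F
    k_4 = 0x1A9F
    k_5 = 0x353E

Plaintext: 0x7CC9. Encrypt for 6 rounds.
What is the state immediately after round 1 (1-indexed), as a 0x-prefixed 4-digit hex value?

0x924D

s_0 = plaintext = 0x7CC9
s_1 = Round(s_0, k_0) = 0x924D
s_2 = Round(s_1, k_1) = 0xCA4B
s_3 = Round(s_2, k_2) = 0x549B
s_4 = Round(s_3, k_3) = 0x0759
s_5 = Round(s_4, k_4) = 0x61F9
s_6 = Round(s_5, k_5) = 0x07F8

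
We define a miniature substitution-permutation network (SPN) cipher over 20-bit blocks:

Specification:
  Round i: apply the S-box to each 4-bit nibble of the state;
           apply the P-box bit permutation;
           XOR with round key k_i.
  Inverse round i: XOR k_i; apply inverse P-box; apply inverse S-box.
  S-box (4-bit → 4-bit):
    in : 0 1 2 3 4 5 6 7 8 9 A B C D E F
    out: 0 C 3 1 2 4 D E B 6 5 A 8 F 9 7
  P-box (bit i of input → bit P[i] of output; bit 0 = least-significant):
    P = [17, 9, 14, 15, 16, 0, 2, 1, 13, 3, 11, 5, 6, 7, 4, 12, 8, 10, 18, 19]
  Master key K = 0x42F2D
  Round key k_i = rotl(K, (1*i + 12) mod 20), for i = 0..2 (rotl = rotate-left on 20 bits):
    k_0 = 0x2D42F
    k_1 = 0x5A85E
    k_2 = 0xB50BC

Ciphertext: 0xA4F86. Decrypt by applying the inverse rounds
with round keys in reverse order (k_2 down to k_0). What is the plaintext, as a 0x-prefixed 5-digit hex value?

0x62ADC

s_0 = ciphertext = 0xA4F86
s_1 = InvRound(s_0, k_2) = 0x217E4
s_2 = InvRound(s_1, k_1) = 0xF7DE8
s_3 = InvRound(s_2, k_0) = 0x62ADC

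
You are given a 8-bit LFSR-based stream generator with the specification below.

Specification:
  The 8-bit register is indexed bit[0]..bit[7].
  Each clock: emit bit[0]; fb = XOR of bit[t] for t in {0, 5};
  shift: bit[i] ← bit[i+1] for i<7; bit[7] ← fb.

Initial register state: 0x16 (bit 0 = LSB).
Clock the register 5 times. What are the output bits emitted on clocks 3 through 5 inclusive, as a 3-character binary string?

101

reg_0 = 0x16
clock 1: out=0, reg = 0x0B
clock 2: out=1, reg = 0x85
clock 3: out=1, reg = 0xC2
clock 4: out=0, reg = 0x61
clock 5: out=1, reg = 0x30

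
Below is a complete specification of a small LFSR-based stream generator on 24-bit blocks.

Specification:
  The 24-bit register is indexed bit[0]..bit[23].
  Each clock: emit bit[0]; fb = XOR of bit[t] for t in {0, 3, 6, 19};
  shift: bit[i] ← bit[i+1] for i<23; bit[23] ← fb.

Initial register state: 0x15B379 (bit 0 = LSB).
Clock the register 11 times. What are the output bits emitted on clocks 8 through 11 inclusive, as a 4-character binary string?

reg_0 = 0x15B379
clock 1: out=1, reg = 0x8AD9BC
clock 2: out=0, reg = 0x456CDE
clock 3: out=0, reg = 0x22B66F
clock 4: out=1, reg = 0x915B37
clock 5: out=1, reg = 0xC8AD9B
clock 6: out=1, reg = 0xE456CD
clock 7: out=1, reg = 0xF22B66
clock 8: out=0, reg = 0xF915B3
clock 9: out=1, reg = 0x7C8AD9
clock 10: out=1, reg = 0x3E456C
clock 11: out=0, reg = 0x9F22B6

0110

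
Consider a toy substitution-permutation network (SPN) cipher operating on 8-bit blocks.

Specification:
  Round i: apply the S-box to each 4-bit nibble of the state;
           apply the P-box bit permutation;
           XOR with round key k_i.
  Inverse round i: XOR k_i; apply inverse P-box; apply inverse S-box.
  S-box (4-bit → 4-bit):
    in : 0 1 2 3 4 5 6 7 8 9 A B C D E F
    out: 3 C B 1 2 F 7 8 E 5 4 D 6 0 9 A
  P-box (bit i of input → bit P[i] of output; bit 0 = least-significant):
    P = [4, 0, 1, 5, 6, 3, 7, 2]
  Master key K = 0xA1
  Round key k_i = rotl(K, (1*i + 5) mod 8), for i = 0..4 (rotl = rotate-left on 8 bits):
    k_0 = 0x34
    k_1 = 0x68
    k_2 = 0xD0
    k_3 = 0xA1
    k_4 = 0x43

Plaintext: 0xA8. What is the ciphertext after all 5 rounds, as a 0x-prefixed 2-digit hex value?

0xCE

s_0 = plaintext = 0xA8
s_1 = Round(s_0, k_0) = 0x97
s_2 = Round(s_1, k_1) = 0x88
s_3 = Round(s_2, k_2) = 0x7F
s_4 = Round(s_3, k_3) = 0x84
s_5 = Round(s_4, k_4) = 0xCE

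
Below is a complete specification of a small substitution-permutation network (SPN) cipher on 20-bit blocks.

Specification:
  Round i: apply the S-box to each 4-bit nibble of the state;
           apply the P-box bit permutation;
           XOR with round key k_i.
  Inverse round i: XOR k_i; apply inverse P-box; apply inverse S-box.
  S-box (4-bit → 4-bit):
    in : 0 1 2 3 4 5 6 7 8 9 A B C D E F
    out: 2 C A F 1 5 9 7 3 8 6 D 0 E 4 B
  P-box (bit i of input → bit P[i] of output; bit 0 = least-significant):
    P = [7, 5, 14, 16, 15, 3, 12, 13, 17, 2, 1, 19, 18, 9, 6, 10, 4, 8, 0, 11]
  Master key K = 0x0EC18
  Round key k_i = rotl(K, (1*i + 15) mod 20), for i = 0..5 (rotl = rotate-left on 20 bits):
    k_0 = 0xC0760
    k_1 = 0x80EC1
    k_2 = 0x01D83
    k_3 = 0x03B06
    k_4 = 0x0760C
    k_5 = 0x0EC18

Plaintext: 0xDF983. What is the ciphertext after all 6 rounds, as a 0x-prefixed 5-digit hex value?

s_0 = plaintext = 0xDF983
s_1 = Round(s_0, k_0) = 0x1C8C9
s_2 = Round(s_1, k_1) = 0xB06C4
s_3 = Round(s_2, k_2) = 0xA1712
s_4 = Round(s_3, k_3) = 0x30E61
s_5 = Round(s_4, k_4) = 0x19D1F
s_6 = Round(s_5, k_5) = 0x9D0BF

0x9D0BF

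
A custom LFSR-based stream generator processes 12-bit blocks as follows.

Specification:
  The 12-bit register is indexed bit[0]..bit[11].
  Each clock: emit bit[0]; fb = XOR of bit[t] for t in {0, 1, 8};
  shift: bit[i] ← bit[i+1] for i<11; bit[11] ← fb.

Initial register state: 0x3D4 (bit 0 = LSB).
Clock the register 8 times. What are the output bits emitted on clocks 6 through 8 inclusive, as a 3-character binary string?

011

reg_0 = 0x3D4
clock 1: out=0, reg = 0x9EA
clock 2: out=0, reg = 0x4F5
clock 3: out=1, reg = 0xA7A
clock 4: out=0, reg = 0xD3D
clock 5: out=1, reg = 0x69E
clock 6: out=0, reg = 0xB4F
clock 7: out=1, reg = 0xDA7
clock 8: out=1, reg = 0xED3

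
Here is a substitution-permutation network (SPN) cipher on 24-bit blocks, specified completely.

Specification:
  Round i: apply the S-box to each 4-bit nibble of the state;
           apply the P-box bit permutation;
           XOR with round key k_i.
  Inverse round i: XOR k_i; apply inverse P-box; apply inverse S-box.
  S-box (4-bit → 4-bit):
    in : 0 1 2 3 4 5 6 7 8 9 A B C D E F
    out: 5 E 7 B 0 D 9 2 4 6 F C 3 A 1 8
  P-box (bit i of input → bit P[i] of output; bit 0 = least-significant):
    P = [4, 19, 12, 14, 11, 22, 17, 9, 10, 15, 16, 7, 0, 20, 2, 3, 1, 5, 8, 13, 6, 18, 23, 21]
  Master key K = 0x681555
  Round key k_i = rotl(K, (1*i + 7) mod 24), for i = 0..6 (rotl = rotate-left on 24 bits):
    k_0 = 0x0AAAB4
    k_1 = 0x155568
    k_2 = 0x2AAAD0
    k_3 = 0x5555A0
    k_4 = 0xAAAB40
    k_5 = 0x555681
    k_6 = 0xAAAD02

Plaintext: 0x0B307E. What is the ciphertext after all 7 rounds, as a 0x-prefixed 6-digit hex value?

s_0 = plaintext = 0x0B307E
s_1 = Round(s_0, k_0) = 0xDB8FED
s_2 = Round(s_1, k_1) = 0x393CEC
s_3 = Round(s_2, k_2) = 0x1627A9
s_4 = Round(s_3, k_3) = 0xABEFA7
s_5 = Round(s_4, k_4) = 0x448081
s_6 = Round(s_5, k_5) = 0x5E0285
s_7 = Round(s_6, k_6) = 0x097955

0x097955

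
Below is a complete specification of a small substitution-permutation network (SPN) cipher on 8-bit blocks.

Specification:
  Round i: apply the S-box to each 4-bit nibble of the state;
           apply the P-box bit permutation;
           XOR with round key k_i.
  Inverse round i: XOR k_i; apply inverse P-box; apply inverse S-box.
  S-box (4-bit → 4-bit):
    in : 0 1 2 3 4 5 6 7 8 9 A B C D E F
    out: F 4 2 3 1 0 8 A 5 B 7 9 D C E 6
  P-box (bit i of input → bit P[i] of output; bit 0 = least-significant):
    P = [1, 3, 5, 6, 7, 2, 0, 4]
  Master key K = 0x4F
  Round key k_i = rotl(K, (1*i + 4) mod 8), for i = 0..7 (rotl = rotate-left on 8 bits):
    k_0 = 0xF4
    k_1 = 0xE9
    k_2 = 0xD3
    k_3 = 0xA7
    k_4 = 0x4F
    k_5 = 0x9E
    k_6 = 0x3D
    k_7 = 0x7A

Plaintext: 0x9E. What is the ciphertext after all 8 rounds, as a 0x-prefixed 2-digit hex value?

0x92

s_0 = plaintext = 0x9E
s_1 = Round(s_0, k_0) = 0x08
s_2 = Round(s_1, k_1) = 0x5E
s_3 = Round(s_2, k_2) = 0xBB
s_4 = Round(s_3, k_3) = 0x75
s_5 = Round(s_4, k_4) = 0x5B
s_6 = Round(s_5, k_5) = 0xDC
s_7 = Round(s_6, k_6) = 0x4E
s_8 = Round(s_7, k_7) = 0x92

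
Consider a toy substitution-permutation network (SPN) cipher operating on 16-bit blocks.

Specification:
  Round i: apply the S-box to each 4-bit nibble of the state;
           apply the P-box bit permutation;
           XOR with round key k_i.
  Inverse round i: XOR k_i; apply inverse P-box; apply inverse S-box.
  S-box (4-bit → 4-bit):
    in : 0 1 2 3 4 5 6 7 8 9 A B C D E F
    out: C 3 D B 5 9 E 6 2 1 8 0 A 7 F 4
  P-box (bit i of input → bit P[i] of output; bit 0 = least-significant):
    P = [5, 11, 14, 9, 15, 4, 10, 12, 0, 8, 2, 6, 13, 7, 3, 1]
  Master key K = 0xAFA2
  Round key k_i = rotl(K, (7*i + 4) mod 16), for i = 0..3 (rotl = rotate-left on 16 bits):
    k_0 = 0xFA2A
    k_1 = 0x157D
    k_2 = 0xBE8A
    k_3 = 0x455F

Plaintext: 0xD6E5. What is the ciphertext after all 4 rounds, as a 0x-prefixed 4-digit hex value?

s_0 = plaintext = 0xD6E5
s_1 = Round(s_0, k_0) = 0x4DD6
s_2 = Round(s_1, k_1) = 0xFA60
s_3 = Round(s_2, k_2) = 0xE8D2
s_4 = Round(s_3, k_3) = 0xA2E5

0xA2E5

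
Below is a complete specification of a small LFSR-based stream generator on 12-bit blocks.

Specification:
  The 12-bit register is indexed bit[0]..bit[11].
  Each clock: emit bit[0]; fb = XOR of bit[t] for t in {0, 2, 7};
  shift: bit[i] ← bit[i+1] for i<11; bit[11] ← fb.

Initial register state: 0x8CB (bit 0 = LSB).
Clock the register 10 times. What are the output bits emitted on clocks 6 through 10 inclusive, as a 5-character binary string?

01100

reg_0 = 0x8CB
clock 1: out=1, reg = 0x465
clock 2: out=1, reg = 0x232
clock 3: out=0, reg = 0x119
clock 4: out=1, reg = 0x88C
clock 5: out=0, reg = 0x446
clock 6: out=0, reg = 0xA23
clock 7: out=1, reg = 0xD11
clock 8: out=1, reg = 0xE88
clock 9: out=0, reg = 0xF44
clock 10: out=0, reg = 0xFA2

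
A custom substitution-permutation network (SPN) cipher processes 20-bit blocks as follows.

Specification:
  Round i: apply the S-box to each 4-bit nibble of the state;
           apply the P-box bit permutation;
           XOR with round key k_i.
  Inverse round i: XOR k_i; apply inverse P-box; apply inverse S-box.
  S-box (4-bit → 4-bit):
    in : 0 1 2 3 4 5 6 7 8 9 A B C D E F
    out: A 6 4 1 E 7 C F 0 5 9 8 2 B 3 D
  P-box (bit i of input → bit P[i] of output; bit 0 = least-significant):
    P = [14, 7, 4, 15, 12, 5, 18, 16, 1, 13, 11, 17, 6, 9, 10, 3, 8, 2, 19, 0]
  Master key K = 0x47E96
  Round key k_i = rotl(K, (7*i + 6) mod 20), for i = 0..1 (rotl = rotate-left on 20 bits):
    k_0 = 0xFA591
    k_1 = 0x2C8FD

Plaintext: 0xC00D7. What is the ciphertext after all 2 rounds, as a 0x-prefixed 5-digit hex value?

0x4263B

s_0 = plaintext = 0xC00D7
s_1 = Round(s_0, k_0) = 0xC572D
s_2 = Round(s_1, k_1) = 0x4263B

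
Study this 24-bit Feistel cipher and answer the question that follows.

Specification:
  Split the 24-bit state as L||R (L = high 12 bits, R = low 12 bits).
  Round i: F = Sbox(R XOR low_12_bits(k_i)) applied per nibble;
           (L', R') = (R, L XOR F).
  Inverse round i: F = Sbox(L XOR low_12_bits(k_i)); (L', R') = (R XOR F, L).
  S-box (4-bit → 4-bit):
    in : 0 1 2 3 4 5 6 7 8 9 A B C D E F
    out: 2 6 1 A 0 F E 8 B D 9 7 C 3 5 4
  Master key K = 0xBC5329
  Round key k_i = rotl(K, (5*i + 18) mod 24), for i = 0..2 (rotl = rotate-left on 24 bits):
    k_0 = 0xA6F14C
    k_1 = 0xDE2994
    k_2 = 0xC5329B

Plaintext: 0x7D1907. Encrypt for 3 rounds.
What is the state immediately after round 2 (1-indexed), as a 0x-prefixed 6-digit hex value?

s_0 = plaintext = 0x7D1907
s_1 = Round(s_0, k_0) = 0x907CD6
s_2 = Round(s_1, k_1) = 0xCD6606
s_3 = Round(s_2, k_2) = 0x606C05

0xCD6606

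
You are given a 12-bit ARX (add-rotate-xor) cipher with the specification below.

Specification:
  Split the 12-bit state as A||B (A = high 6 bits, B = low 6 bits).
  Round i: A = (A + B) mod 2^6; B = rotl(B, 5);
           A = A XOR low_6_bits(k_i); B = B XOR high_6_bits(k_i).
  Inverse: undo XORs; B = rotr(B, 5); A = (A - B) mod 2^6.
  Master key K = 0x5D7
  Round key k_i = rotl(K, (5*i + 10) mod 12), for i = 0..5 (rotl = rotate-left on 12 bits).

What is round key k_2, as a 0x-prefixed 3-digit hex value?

0x75D

K = 0x5D7
k_0 = rotl(K, (5*0+10) mod 12) = rotl(K, 10) = 0xD75
k_1 = rotl(K, (5*1+10) mod 12) = rotl(K, 3) = 0xEBA
k_2 = rotl(K, (5*2+10) mod 12) = rotl(K, 8) = 0x75D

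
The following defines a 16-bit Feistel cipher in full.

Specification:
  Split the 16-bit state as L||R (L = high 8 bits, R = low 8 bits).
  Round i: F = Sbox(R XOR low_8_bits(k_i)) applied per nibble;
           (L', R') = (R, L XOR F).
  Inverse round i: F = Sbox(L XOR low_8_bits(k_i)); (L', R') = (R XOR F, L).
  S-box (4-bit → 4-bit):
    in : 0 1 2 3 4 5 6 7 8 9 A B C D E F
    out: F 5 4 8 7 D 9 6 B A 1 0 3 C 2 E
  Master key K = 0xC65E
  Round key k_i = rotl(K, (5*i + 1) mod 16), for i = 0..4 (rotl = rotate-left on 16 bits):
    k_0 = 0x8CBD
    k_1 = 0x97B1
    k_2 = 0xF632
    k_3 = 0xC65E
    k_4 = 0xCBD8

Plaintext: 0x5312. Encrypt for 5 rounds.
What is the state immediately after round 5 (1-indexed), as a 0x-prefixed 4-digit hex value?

0xB1EF

s_0 = plaintext = 0x5312
s_1 = Round(s_0, k_0) = 0x124D
s_2 = Round(s_1, k_1) = 0x4DF1
s_3 = Round(s_2, k_2) = 0xF175
s_4 = Round(s_3, k_3) = 0x75B1
s_5 = Round(s_4, k_4) = 0xB1EF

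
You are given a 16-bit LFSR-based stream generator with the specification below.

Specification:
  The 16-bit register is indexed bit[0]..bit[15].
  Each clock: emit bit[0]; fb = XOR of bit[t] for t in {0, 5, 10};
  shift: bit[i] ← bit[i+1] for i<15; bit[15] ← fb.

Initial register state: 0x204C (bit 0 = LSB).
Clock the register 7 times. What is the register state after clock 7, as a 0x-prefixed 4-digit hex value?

0x8C40

reg_0 = 0x204C
clock 1: out=0, reg = 0x1026
clock 2: out=0, reg = 0x8813
clock 3: out=1, reg = 0xC409
clock 4: out=1, reg = 0x6204
clock 5: out=0, reg = 0x3102
clock 6: out=0, reg = 0x1881
clock 7: out=1, reg = 0x8C40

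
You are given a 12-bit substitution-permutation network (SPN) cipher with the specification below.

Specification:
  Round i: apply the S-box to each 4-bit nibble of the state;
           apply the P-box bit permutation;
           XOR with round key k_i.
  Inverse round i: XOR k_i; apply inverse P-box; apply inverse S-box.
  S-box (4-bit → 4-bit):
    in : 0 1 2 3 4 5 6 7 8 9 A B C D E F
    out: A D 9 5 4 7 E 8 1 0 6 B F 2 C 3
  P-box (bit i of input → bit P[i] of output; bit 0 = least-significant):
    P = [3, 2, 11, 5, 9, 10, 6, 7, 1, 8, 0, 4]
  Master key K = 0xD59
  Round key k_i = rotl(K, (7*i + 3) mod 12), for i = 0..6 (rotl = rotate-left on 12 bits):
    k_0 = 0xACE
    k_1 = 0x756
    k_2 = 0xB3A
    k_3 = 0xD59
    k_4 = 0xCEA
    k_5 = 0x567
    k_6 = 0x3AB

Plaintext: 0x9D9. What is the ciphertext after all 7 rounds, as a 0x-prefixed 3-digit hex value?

0x8CD

s_0 = plaintext = 0x9D9
s_1 = Round(s_0, k_0) = 0xECE
s_2 = Round(s_1, k_1) = 0x9A7
s_3 = Round(s_2, k_2) = 0xF5A
s_4 = Round(s_3, k_3) = 0x21F
s_5 = Round(s_4, k_4) = 0xE34
s_6 = Round(s_5, k_5) = 0xF36
s_7 = Round(s_6, k_6) = 0x8CD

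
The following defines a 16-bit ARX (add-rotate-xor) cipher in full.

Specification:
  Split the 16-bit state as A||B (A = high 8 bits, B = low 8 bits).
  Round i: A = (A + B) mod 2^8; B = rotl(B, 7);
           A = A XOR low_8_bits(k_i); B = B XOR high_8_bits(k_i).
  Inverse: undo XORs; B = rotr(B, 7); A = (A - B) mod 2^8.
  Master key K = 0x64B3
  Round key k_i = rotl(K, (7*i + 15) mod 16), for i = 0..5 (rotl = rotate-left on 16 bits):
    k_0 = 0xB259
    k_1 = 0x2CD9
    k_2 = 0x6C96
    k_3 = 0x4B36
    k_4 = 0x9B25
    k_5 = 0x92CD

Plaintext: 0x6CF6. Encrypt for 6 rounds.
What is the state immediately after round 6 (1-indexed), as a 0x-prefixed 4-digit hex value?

0x788C

s_0 = plaintext = 0x6CF6
s_1 = Round(s_0, k_0) = 0x3BC9
s_2 = Round(s_1, k_1) = 0xDDC8
s_3 = Round(s_2, k_2) = 0x3308
s_4 = Round(s_3, k_3) = 0x0D4F
s_5 = Round(s_4, k_4) = 0x793C
s_6 = Round(s_5, k_5) = 0x788C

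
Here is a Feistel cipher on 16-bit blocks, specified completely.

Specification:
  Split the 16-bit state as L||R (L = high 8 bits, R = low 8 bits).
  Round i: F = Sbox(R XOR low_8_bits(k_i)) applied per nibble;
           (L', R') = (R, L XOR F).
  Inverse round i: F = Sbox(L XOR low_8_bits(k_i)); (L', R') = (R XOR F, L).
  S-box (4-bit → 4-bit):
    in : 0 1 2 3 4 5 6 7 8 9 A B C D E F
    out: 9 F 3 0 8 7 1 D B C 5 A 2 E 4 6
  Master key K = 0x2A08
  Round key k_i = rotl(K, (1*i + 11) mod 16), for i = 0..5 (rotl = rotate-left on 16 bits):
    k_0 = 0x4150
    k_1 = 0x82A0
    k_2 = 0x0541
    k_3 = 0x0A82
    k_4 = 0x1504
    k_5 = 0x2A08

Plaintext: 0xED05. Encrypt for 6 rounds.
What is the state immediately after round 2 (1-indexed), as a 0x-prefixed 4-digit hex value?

0x9A00

s_0 = plaintext = 0xED05
s_1 = Round(s_0, k_0) = 0x059A
s_2 = Round(s_1, k_1) = 0x9A00
s_3 = Round(s_2, k_2) = 0x0015
s_4 = Round(s_3, k_3) = 0x15CD
s_5 = Round(s_4, k_4) = 0xCD39
s_6 = Round(s_5, k_5) = 0x39C2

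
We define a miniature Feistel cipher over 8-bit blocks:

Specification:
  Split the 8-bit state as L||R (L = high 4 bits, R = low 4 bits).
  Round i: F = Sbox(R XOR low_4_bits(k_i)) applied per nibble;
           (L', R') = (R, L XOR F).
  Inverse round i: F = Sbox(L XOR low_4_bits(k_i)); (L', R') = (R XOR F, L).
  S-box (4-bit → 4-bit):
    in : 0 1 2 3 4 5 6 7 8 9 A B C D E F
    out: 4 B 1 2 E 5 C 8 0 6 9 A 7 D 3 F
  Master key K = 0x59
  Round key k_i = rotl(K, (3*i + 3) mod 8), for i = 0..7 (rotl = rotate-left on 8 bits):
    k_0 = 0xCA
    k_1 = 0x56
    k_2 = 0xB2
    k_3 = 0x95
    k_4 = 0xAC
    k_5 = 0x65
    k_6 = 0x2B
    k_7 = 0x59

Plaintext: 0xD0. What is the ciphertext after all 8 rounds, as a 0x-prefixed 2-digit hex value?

s_0 = plaintext = 0xD0
s_1 = Round(s_0, k_0) = 0x04
s_2 = Round(s_1, k_1) = 0x41
s_3 = Round(s_2, k_2) = 0x16
s_4 = Round(s_3, k_3) = 0x63
s_5 = Round(s_4, k_4) = 0x39
s_6 = Round(s_5, k_5) = 0x94
s_7 = Round(s_6, k_6) = 0x46
s_8 = Round(s_7, k_7) = 0x6B

0x6B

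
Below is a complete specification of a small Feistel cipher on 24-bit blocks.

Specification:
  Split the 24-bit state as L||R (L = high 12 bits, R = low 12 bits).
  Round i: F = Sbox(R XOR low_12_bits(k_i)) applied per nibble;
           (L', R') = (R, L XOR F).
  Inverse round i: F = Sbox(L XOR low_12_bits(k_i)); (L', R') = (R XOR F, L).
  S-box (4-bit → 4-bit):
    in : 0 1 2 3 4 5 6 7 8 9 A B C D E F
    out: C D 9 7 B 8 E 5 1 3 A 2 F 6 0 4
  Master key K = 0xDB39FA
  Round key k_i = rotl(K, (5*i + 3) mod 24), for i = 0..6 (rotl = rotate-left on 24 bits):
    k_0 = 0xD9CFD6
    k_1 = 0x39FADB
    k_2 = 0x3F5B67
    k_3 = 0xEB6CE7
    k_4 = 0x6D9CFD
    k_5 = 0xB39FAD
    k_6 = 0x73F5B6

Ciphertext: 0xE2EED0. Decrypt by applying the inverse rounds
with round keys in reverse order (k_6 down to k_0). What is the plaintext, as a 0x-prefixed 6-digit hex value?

s_0 = ciphertext = 0xE2EED0
s_1 = InvRound(s_0, k_6) = 0xCE1E2E
s_2 = InvRound(s_1, k_5) = 0x991CE1
s_3 = InvRound(s_2, k_4) = 0x40E991
s_4 = InvRound(s_3, k_3) = 0x89240E
s_5 = InvRound(s_4, k_2) = 0x346892
s_6 = InvRound(s_5, k_1) = 0xBA4346
s_7 = InvRound(s_6, k_0) = 0x81FBA4

0x81FBA4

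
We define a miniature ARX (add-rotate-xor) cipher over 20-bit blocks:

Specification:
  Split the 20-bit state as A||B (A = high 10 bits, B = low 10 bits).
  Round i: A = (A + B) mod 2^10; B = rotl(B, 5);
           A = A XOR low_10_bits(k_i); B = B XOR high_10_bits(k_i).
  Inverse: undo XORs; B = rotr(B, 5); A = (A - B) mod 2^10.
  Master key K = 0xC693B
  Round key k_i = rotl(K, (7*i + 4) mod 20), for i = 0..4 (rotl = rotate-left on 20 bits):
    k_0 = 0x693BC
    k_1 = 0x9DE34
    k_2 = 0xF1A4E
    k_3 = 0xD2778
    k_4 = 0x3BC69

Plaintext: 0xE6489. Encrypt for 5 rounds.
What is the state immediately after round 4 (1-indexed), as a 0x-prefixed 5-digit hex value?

s_0 = plaintext = 0xE6489
s_1 = Round(s_0, k_0) = 0xE7880
s_2 = Round(s_1, k_1) = 0x8AA73
s_3 = Round(s_2, k_2) = 0xB4DB5
s_4 = Round(s_3, k_3) = 0xFC1E4
s_5 = Round(s_4, k_4) = 0x6F460

0xFC1E4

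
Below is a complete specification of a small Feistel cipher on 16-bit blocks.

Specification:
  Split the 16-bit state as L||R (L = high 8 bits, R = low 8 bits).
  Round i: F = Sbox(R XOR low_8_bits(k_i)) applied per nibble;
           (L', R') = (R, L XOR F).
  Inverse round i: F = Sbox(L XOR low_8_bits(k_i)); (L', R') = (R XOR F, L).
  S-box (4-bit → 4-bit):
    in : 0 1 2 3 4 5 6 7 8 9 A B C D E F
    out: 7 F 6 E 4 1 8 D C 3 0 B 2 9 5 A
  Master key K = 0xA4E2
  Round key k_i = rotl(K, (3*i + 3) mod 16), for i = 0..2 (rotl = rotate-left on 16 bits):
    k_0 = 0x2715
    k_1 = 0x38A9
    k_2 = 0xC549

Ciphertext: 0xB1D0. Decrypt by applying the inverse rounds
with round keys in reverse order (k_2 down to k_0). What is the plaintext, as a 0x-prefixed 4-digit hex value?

s_0 = ciphertext = 0xB1D0
s_1 = InvRound(s_0, k_2) = 0x7CB1
s_2 = InvRound(s_1, k_1) = 0x207C
s_3 = InvRound(s_2, k_0) = 0x9D20

0x9D20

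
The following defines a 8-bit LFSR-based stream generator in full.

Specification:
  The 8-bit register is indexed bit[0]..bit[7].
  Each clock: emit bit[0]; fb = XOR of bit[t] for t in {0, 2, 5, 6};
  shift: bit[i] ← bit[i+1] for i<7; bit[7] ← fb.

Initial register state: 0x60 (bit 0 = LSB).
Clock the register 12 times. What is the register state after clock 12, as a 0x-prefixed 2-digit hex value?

0x86

reg_0 = 0x60
clock 1: out=0, reg = 0x30
clock 2: out=0, reg = 0x98
clock 3: out=0, reg = 0x4C
clock 4: out=0, reg = 0x26
clock 5: out=0, reg = 0x13
clock 6: out=1, reg = 0x89
clock 7: out=1, reg = 0xC4
clock 8: out=0, reg = 0x62
clock 9: out=0, reg = 0x31
clock 10: out=1, reg = 0x18
clock 11: out=0, reg = 0x0C
clock 12: out=0, reg = 0x86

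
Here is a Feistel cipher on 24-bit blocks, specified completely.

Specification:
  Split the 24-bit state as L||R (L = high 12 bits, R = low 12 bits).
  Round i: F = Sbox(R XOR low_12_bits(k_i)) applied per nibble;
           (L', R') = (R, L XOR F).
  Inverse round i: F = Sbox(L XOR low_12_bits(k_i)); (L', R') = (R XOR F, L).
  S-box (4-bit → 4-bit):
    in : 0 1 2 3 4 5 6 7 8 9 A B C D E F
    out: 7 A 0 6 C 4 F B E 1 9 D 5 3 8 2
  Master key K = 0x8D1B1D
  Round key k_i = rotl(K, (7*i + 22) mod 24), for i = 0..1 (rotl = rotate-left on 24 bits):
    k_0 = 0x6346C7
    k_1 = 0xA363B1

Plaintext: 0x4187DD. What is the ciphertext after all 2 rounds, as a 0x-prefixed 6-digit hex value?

0xEB14AA

s_0 = plaintext = 0x4187DD
s_1 = Round(s_0, k_0) = 0x7DDEB1
s_2 = Round(s_1, k_1) = 0xEB14AA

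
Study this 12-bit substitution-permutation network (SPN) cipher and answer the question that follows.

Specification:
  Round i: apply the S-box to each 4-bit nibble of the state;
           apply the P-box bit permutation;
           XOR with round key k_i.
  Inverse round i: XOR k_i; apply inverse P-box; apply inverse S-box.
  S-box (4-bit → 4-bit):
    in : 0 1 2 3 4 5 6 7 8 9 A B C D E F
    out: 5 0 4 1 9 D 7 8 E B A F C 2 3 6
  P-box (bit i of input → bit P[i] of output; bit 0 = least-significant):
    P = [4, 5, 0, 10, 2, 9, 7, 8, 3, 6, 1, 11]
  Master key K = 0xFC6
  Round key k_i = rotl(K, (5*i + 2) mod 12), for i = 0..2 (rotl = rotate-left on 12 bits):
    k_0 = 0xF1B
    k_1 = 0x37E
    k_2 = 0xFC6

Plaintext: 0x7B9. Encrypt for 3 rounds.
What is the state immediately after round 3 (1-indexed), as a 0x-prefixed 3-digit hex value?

0xA59

s_0 = plaintext = 0x7B9
s_1 = Round(s_0, k_0) = 0x0AF
s_2 = Round(s_1, k_1) = 0x055
s_3 = Round(s_2, k_2) = 0xA59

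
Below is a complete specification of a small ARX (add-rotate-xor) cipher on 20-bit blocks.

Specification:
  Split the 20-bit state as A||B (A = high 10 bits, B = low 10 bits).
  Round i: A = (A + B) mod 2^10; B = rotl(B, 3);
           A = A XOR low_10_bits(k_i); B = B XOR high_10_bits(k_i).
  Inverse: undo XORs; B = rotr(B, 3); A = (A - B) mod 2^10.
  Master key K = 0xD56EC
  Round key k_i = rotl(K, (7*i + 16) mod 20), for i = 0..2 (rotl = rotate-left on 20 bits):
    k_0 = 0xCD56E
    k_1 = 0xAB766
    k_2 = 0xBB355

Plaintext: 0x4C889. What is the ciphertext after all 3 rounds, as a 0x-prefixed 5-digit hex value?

0xF5CB6

s_0 = plaintext = 0x4C889
s_1 = Round(s_0, k_0) = 0x3577C
s_2 = Round(s_1, k_1) = 0xCDD4B
s_3 = Round(s_2, k_2) = 0xF5CB6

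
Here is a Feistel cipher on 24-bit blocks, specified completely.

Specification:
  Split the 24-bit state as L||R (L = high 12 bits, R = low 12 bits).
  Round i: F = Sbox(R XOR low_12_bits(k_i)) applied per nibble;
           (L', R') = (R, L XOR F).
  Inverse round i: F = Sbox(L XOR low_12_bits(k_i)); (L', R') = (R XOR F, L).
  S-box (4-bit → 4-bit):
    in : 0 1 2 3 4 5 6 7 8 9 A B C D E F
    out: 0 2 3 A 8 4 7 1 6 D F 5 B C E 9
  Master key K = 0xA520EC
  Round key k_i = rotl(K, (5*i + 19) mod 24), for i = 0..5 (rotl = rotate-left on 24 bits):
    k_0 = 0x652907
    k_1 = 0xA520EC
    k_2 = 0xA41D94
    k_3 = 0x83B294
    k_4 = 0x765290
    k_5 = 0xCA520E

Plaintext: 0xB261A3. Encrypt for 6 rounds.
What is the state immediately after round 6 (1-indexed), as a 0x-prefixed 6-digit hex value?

s_0 = plaintext = 0xB261A3
s_1 = Round(s_0, k_0) = 0x1A3DDE
s_2 = Round(s_1, k_1) = 0xDDED00
s_3 = Round(s_2, k_2) = 0xD00D06
s_4 = Round(s_3, k_3) = 0xD064D3
s_5 = Round(s_4, k_4) = 0x4D3A8C
s_6 = Round(s_5, k_5) = 0xA8C2B0

0xA8C2B0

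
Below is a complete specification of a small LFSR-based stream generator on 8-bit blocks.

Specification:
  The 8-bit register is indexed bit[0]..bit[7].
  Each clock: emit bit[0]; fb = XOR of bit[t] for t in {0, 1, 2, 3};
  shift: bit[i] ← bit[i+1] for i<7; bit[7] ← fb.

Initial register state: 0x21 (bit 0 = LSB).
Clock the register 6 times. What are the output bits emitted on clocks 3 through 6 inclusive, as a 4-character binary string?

reg_0 = 0x21
clock 1: out=1, reg = 0x90
clock 2: out=0, reg = 0x48
clock 3: out=0, reg = 0xA4
clock 4: out=0, reg = 0xD2
clock 5: out=0, reg = 0xE9
clock 6: out=1, reg = 0x74

0001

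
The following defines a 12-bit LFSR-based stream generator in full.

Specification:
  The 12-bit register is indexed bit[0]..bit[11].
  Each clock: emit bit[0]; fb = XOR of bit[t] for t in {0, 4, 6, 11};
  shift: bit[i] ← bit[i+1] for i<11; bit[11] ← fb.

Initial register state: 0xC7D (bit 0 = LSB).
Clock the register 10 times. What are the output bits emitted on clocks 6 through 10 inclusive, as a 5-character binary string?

reg_0 = 0xC7D
clock 1: out=1, reg = 0x63E
clock 2: out=0, reg = 0xB1F
clock 3: out=1, reg = 0xD8F
clock 4: out=1, reg = 0x6C7
clock 5: out=1, reg = 0x363
clock 6: out=1, reg = 0x1B1
clock 7: out=1, reg = 0x0D8
clock 8: out=0, reg = 0x06C
clock 9: out=0, reg = 0x836
clock 10: out=0, reg = 0x41B

11000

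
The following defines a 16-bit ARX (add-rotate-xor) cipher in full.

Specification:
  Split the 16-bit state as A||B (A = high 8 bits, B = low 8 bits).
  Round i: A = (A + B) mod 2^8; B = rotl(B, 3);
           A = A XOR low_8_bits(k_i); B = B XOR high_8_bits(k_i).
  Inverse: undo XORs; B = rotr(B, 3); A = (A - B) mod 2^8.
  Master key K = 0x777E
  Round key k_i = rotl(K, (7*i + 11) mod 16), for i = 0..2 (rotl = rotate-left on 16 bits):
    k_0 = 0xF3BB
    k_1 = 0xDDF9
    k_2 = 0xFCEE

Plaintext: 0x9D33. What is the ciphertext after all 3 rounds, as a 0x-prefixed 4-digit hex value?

s_0 = plaintext = 0x9D33
s_1 = Round(s_0, k_0) = 0x6B6A
s_2 = Round(s_1, k_1) = 0x2C8E
s_3 = Round(s_2, k_2) = 0x5488

0x5488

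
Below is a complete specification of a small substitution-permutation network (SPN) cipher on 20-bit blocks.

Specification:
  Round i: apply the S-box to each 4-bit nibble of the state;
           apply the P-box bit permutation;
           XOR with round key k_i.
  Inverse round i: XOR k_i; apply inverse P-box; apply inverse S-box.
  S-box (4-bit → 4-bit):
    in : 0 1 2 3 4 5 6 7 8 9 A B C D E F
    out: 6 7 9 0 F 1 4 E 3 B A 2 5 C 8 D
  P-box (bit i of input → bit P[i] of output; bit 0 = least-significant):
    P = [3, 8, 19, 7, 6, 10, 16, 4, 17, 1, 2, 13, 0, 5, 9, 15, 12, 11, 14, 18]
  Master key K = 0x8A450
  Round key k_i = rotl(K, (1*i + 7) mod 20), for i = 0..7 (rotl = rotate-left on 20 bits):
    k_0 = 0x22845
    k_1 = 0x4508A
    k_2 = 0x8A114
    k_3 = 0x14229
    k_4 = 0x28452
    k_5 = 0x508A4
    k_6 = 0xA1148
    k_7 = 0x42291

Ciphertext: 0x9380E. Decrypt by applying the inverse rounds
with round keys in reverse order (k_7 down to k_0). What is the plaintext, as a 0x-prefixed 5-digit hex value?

0xDB6C1

s_0 = ciphertext = 0x9380E
s_1 = InvRound(s_0, k_7) = 0x9C0DF
s_2 = InvRound(s_1, k_6) = 0xC21DA
s_3 = InvRound(s_2, k_5) = 0xBB7F1
s_4 = InvRound(s_3, k_4) = 0x51A67
s_5 = InvRound(s_4, k_3) = 0x43055
s_6 = InvRound(s_5, k_2) = 0x22350
s_7 = InvRound(s_6, k_1) = 0xF6929
s_8 = InvRound(s_7, k_0) = 0xDB6C1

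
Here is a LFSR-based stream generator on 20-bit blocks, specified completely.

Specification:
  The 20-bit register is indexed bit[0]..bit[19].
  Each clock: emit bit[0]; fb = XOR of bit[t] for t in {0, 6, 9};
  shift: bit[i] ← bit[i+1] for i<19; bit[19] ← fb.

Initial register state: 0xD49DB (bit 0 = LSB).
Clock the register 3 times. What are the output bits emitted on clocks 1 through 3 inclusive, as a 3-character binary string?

110

reg_0 = 0xD49DB
clock 1: out=1, reg = 0x6A4ED
clock 2: out=1, reg = 0x35276
clock 3: out=0, reg = 0x1A93B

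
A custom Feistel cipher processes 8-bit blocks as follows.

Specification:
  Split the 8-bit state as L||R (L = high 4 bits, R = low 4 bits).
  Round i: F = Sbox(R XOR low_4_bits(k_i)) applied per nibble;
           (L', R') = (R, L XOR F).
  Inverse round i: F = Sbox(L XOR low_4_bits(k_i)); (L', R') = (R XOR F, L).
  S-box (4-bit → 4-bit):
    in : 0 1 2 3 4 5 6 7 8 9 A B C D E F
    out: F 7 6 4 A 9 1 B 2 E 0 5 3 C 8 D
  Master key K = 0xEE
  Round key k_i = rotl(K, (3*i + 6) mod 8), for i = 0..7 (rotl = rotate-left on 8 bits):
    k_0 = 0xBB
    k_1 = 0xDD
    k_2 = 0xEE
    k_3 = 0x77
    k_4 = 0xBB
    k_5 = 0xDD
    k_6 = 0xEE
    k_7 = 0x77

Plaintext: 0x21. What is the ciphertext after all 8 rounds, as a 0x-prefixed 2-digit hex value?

s_0 = plaintext = 0x21
s_1 = Round(s_0, k_0) = 0x12
s_2 = Round(s_1, k_1) = 0x2C
s_3 = Round(s_2, k_2) = 0xC4
s_4 = Round(s_3, k_3) = 0x48
s_5 = Round(s_4, k_4) = 0x80
s_6 = Round(s_5, k_5) = 0x04
s_7 = Round(s_6, k_6) = 0x40
s_8 = Round(s_7, k_7) = 0x0F

0x0F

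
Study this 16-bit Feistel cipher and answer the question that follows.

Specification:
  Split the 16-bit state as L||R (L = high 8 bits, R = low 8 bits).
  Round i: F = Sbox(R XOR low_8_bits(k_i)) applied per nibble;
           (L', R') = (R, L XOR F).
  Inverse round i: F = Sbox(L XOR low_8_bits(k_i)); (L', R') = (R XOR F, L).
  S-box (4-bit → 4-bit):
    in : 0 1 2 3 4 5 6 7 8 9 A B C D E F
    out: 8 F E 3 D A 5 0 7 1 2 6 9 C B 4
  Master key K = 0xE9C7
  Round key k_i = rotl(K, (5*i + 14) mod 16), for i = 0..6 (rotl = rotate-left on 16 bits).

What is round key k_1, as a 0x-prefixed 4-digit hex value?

0x4E3F

K = 0xE9C7
k_0 = rotl(K, (5*0+14) mod 16) = rotl(K, 14) = 0xFA71
k_1 = rotl(K, (5*1+14) mod 16) = rotl(K, 3) = 0x4E3F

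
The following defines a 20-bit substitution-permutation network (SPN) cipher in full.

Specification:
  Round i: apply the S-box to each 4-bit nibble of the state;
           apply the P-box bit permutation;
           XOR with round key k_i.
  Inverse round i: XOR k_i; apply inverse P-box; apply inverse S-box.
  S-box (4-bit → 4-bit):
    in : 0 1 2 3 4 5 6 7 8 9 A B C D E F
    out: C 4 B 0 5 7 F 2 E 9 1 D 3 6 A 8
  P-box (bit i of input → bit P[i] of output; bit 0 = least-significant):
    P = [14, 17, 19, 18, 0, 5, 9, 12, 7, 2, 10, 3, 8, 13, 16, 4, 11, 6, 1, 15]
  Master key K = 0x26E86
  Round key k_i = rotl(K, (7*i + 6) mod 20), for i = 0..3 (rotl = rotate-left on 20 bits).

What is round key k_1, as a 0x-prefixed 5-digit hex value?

0x0C4DD

K = 0x26E86
k_0 = rotl(K, (7*0+6) mod 20) = rotl(K, 6) = 0xBA189
k_1 = rotl(K, (7*1+6) mod 20) = rotl(K, 13) = 0x0C4DD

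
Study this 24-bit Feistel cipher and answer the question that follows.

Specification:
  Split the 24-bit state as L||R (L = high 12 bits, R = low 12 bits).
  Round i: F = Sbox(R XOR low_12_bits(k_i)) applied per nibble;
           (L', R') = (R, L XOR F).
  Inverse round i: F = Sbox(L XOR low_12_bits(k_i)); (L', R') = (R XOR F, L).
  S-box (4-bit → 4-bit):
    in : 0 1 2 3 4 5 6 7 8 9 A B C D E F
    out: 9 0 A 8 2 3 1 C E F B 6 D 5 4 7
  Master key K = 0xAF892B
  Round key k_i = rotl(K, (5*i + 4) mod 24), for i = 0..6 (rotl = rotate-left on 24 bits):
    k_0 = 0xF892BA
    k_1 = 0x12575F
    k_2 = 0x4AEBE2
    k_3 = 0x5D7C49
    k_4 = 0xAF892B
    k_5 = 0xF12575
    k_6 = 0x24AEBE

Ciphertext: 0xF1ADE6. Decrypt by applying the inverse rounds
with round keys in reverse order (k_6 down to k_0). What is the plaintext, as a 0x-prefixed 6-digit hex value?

0x42168B

s_0 = ciphertext = 0xF1ADE6
s_1 = InvRound(s_0, k_6) = 0xD54F1A
s_2 = InvRound(s_1, k_5) = 0x1BAD54
s_3 = InvRound(s_2, k_4) = 0x3A41BA
s_4 = InvRound(s_3, k_3) = 0x6FF3A4
s_5 = InvRound(s_4, k_2) = 0x6A16FF
s_6 = InvRound(s_5, k_1) = 0x68B6A1
s_7 = InvRound(s_6, k_0) = 0x42168B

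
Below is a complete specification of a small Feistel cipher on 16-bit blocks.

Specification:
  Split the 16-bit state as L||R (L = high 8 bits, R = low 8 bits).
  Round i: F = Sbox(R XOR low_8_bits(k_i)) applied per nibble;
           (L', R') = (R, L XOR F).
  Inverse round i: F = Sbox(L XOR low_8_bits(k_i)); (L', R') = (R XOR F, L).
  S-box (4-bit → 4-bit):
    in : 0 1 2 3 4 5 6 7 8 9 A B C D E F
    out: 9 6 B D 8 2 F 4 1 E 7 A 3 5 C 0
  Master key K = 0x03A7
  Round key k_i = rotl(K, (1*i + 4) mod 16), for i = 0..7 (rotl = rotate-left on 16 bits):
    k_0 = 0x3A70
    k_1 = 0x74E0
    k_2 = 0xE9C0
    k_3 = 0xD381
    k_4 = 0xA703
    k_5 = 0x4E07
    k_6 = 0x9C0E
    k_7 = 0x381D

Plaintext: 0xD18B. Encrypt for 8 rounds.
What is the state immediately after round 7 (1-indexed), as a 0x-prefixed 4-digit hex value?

s_0 = plaintext = 0xD18B
s_1 = Round(s_0, k_0) = 0x8BDB
s_2 = Round(s_1, k_1) = 0xDB51
s_3 = Round(s_2, k_2) = 0x513D
s_4 = Round(s_3, k_3) = 0x3DF2
s_5 = Round(s_4, k_4) = 0xF23B
s_6 = Round(s_5, k_5) = 0x3B21
s_7 = Round(s_6, k_6) = 0x218B
s_8 = Round(s_7, k_7) = 0x8BCE

0x218B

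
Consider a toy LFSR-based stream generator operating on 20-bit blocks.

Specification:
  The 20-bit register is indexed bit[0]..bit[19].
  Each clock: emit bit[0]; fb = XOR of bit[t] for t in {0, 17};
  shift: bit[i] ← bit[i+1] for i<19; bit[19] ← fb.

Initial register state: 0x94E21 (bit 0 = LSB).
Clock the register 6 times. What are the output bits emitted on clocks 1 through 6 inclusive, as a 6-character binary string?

reg_0 = 0x94E21
clock 1: out=1, reg = 0xCA710
clock 2: out=0, reg = 0x65388
clock 3: out=0, reg = 0xB29C4
clock 4: out=0, reg = 0xD94E2
clock 5: out=0, reg = 0x6CA71
clock 6: out=1, reg = 0x36538

100001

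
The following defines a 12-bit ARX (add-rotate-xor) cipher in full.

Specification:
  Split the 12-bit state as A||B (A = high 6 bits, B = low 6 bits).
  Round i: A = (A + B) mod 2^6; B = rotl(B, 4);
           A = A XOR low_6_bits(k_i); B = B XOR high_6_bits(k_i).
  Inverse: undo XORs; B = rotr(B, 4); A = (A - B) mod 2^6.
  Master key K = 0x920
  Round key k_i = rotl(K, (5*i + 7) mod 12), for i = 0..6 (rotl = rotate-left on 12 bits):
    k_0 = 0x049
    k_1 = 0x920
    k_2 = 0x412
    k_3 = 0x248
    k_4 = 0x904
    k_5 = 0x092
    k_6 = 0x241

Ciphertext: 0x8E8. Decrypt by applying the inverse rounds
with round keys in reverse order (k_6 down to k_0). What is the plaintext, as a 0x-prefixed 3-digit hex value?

s_0 = ciphertext = 0x8E8
s_1 = InvRound(s_0, k_6) = 0x706
s_2 = InvRound(s_1, k_5) = 0xF90
s_3 = InvRound(s_2, k_4) = 0x9D3
s_4 = InvRound(s_3, k_3) = 0x1A9
s_5 = InvRound(s_4, k_2) = 0xB67
s_6 = InvRound(s_5, k_1) = 0x04C
s_7 = InvRound(s_6, k_0) = 0x534

0x534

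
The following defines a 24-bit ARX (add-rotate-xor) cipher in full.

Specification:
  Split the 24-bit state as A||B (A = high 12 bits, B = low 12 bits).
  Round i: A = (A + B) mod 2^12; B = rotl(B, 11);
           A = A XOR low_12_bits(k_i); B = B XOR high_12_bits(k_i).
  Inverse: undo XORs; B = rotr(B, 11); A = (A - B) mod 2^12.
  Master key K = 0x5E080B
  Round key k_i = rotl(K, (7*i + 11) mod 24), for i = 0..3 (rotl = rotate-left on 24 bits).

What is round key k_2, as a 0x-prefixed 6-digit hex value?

0xBC1016

K = 0x5E080B
k_0 = rotl(K, (7*0+11) mod 24) = rotl(K, 11) = 0x405AF0
k_1 = rotl(K, (7*1+11) mod 24) = rotl(K, 18) = 0x2D7820
k_2 = rotl(K, (7*2+11) mod 24) = rotl(K, 1) = 0xBC1016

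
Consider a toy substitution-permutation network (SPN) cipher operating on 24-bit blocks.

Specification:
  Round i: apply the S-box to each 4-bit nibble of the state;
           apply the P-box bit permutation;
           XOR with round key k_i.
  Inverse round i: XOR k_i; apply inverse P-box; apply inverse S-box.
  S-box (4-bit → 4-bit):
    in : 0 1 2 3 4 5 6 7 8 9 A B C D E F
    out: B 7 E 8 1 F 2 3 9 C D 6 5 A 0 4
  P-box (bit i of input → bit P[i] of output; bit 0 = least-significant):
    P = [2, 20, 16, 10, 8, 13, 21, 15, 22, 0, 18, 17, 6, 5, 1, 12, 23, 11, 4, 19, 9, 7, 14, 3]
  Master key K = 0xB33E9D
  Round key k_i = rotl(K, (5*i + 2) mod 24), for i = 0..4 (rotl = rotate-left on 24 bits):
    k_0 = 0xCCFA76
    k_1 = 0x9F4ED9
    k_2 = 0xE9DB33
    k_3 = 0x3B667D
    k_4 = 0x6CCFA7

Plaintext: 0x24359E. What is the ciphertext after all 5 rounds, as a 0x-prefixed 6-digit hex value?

s_0 = plaintext = 0x24359E
s_1 = Round(s_0, k_0) = 0x2A2AFF
s_2 = Round(s_1, k_1) = 0x701E63
s_3 = Round(s_2, k_2) = 0x61F5D1
s_4 = Round(s_3, k_3) = 0xECCEEA
s_5 = Round(s_4, k_4) = 0xEDCBF1

0xEDCBF1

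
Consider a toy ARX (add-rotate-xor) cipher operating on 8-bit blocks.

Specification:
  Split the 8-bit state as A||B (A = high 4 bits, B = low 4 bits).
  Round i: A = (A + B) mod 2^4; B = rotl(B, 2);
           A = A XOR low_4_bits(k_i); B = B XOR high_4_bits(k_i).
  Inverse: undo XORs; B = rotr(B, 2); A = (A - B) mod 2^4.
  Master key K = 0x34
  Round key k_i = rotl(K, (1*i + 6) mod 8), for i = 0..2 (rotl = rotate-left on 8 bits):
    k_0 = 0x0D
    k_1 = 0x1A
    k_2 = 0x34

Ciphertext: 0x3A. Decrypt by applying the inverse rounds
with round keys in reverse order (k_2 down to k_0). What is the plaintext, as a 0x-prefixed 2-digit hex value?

s_0 = ciphertext = 0x3A
s_1 = InvRound(s_0, k_2) = 0x16
s_2 = InvRound(s_1, k_1) = 0xED
s_3 = InvRound(s_2, k_0) = 0xC7

0xC7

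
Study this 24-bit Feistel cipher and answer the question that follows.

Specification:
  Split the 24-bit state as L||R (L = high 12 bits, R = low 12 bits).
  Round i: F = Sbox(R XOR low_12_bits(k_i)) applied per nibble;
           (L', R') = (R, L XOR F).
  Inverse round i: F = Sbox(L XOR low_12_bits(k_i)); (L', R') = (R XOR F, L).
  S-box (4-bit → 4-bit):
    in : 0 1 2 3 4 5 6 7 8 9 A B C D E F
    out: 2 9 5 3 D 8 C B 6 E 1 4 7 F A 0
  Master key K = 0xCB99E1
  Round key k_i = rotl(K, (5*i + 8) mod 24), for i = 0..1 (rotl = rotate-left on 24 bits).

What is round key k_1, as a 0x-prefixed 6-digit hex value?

0x3C3973

K = 0xCB99E1
k_0 = rotl(K, (5*0+8) mod 24) = rotl(K, 8) = 0x99E1CB
k_1 = rotl(K, (5*1+8) mod 24) = rotl(K, 13) = 0x3C3973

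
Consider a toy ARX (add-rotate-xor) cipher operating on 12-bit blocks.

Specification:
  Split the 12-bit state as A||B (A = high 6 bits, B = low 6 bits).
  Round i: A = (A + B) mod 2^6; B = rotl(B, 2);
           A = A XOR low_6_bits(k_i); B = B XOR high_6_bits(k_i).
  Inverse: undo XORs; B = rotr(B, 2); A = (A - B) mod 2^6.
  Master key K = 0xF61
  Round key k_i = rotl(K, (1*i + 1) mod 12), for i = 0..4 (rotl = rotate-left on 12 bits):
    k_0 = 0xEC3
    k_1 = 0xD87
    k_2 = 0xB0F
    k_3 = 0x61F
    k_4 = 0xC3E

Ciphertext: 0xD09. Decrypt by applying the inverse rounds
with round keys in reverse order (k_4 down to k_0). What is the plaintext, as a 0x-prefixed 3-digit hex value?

s_0 = ciphertext = 0xD09
s_1 = InvRound(s_0, k_4) = 0xB1E
s_2 = InvRound(s_1, k_3) = 0x4A1
s_3 = InvRound(s_2, k_2) = 0x293
s_4 = InvRound(s_3, k_1) = 0xD19
s_5 = InvRound(s_4, k_0) = 0x3E8

0x3E8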